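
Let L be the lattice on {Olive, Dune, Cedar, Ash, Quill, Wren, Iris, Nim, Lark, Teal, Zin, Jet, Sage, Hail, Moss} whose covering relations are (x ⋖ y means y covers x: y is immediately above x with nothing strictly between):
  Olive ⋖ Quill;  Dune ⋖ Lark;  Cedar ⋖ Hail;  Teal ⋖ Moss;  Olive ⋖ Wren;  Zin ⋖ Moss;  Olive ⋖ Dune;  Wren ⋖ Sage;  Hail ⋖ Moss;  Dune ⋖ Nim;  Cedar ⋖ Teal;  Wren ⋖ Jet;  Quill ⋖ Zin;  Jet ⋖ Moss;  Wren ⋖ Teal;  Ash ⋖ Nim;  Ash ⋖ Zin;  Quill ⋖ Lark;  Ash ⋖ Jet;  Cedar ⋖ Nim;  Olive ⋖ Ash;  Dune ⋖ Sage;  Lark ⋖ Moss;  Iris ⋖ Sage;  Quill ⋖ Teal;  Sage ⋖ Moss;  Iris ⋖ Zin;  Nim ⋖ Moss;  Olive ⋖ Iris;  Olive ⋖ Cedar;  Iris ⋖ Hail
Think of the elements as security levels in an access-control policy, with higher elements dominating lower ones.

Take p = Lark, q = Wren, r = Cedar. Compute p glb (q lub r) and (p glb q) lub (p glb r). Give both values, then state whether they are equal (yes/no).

q lub r = Teal, so p glb (q lub r) = Lark glb Teal = Quill.
p glb q = Olive and p glb r = Olive, so (p glb q) lub (p glb r) = Olive lub Olive = Olive.
Equal: no.

Quill; Olive; no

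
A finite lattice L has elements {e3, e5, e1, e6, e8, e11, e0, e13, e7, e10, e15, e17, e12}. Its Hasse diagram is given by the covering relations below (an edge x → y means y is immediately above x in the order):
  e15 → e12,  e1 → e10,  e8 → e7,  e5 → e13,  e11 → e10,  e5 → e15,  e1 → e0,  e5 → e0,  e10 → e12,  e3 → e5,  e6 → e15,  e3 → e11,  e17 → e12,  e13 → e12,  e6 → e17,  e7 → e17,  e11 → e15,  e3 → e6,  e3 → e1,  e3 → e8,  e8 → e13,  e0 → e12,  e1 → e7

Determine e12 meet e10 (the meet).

e10

Common lower bounds of {e12, e10}: e1, e10, e11, e3.
The greatest among these is e10.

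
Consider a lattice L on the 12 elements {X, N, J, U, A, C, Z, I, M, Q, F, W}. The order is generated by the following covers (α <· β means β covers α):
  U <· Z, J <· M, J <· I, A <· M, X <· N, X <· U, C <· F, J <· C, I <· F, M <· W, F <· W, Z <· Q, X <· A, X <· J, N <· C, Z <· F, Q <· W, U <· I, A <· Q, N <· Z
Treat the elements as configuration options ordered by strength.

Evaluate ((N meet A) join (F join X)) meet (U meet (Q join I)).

U

N ∧ A = X
F ∨ X = F
X ∨ F = F
Q ∨ I = W
U ∧ W = U
F ∧ U = U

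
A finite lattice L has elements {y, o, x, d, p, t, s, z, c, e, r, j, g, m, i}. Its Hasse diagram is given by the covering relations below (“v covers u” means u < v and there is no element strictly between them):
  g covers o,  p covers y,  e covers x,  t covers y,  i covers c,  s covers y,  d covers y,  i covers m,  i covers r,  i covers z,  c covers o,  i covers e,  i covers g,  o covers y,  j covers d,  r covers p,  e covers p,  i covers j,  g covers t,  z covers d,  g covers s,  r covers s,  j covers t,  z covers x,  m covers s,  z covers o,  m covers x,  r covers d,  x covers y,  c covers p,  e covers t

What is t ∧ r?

Common lower bounds of {t, r}: y.
The greatest among these is y.

y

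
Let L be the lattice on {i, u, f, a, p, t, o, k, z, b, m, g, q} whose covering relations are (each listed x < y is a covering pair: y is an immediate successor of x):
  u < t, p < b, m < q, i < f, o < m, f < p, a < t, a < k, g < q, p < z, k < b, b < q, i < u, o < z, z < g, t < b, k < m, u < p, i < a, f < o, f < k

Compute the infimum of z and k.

f

Common lower bounds of {z, k}: f, i.
The greatest among these is f.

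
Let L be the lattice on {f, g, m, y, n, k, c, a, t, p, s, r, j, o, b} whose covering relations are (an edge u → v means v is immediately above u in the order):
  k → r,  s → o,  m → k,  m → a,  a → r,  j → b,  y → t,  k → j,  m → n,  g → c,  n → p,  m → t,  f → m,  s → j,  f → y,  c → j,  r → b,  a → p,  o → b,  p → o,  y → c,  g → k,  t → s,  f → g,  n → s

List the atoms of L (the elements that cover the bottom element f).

The atoms are exactly the elements that cover f: g, m, y.

g, m, y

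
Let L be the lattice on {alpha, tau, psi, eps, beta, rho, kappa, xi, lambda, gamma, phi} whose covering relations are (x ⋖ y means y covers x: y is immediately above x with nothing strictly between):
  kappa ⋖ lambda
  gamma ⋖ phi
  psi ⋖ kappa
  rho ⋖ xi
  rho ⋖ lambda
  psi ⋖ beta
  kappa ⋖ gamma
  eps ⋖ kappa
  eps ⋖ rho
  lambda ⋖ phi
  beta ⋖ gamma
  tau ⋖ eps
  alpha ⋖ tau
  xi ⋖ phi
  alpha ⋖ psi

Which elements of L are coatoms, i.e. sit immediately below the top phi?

The coatoms are exactly the elements covered by phi: gamma, lambda, xi.

gamma, lambda, xi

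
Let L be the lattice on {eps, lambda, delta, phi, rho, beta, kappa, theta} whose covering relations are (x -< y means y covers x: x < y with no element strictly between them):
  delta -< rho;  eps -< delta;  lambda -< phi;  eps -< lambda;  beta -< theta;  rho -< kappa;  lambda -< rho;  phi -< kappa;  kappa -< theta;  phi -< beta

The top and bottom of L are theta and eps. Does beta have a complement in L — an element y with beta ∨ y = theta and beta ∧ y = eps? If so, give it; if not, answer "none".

delta

Need y with beta ∨ y = theta and beta ∧ y = eps.
Checking each element gives: delta.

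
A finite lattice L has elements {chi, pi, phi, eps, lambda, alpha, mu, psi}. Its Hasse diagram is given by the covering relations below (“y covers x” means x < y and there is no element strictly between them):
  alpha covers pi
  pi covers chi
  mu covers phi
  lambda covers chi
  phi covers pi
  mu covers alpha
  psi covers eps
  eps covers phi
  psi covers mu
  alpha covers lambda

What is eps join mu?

psi

Common upper bounds of {eps, mu}: psi.
The least among these is psi.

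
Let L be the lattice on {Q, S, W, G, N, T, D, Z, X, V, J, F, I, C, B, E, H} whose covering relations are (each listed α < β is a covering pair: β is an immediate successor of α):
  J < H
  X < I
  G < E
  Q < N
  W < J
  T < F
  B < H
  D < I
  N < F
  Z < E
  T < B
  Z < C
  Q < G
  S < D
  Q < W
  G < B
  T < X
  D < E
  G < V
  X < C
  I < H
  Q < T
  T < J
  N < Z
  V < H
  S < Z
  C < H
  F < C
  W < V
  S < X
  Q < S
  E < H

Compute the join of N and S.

Common upper bounds of {N, S}: C, E, H, Z.
The least among these is Z.

Z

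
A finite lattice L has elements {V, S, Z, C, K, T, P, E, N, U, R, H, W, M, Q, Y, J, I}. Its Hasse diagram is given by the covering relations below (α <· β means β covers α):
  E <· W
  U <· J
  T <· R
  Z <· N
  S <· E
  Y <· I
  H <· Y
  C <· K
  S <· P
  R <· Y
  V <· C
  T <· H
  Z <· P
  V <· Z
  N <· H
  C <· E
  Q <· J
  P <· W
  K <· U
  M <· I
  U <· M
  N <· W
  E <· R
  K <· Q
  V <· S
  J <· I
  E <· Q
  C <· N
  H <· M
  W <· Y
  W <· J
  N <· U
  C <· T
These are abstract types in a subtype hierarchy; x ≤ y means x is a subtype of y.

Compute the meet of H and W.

Common lower bounds of {H, W}: C, N, V, Z.
The greatest among these is N.

N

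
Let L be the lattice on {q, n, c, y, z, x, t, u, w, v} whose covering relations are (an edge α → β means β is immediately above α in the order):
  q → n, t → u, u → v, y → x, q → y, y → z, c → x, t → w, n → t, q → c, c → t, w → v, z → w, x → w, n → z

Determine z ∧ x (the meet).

Common lower bounds of {z, x}: q, y.
The greatest among these is y.

y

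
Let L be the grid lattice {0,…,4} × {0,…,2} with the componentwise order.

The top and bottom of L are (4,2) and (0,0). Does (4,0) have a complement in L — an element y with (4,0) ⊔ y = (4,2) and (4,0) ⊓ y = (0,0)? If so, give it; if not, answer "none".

(0,2)

Need y with (4,0) ∨ y = (4,2) and (4,0) ∧ y = (0,0).
Checking each element gives: (0,2).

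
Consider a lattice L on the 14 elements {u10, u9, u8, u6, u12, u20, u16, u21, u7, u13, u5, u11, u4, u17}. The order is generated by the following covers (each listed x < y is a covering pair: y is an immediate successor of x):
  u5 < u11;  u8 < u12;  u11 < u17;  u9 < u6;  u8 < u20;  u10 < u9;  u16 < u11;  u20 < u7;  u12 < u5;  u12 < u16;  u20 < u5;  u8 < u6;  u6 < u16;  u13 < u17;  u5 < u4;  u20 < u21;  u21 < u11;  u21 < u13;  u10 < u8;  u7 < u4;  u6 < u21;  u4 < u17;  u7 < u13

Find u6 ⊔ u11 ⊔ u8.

Common upper bounds of {u6, u11, u8}: u11, u17.
The least among these is u11.

u11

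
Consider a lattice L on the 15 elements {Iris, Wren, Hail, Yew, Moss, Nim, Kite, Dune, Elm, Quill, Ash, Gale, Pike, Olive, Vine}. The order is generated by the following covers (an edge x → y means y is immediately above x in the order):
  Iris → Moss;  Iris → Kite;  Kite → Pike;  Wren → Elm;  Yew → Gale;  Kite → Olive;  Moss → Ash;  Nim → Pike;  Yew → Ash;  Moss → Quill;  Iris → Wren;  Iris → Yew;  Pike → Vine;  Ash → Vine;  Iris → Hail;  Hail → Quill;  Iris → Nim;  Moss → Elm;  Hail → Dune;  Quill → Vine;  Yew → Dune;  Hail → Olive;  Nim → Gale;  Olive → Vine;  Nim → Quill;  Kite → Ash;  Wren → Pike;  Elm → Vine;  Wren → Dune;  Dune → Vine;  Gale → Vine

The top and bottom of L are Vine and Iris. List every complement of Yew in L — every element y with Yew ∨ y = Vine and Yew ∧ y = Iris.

Elm, Olive, Pike, Quill

Need y with Yew ∨ y = Vine and Yew ∧ y = Iris.
Checking each element gives: Elm, Olive, Pike, Quill.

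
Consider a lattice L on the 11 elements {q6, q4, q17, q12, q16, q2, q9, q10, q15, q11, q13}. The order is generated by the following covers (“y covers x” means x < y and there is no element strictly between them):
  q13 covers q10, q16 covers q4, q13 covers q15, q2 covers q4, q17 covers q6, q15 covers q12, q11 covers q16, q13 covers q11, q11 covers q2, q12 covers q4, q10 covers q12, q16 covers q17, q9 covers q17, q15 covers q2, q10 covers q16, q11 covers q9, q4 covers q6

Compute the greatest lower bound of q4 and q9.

Common lower bounds of {q4, q9}: q6.
The greatest among these is q6.

q6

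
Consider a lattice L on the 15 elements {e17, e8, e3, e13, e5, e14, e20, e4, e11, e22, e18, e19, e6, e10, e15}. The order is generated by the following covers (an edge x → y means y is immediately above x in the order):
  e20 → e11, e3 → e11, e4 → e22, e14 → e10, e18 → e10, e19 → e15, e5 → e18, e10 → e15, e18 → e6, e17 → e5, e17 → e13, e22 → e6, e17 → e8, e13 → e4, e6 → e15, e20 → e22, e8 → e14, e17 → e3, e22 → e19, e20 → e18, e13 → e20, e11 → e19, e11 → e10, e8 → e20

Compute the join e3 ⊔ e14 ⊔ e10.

Common upper bounds of {e3, e14, e10}: e10, e15.
The least among these is e10.

e10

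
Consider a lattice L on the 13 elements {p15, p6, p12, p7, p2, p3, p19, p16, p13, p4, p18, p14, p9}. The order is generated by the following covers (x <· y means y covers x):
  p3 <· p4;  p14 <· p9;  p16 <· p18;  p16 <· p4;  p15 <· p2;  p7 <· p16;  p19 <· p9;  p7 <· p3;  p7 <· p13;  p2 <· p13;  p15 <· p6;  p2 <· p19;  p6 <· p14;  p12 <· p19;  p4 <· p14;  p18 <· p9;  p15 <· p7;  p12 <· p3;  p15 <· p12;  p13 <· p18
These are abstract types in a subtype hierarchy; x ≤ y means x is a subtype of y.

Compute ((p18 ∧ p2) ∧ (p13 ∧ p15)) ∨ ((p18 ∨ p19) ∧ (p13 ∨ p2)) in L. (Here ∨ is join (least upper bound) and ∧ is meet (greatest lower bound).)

p13

p18 ∧ p2 = p2
p13 ∧ p15 = p15
p2 ∧ p15 = p15
p18 ∨ p19 = p9
p13 ∨ p2 = p13
p9 ∧ p13 = p13
p15 ∨ p13 = p13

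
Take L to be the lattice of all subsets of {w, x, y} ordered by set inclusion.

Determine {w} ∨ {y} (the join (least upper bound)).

Under ⊆, join is union: {w} ∪ {y} = {w,y}.

{w,y}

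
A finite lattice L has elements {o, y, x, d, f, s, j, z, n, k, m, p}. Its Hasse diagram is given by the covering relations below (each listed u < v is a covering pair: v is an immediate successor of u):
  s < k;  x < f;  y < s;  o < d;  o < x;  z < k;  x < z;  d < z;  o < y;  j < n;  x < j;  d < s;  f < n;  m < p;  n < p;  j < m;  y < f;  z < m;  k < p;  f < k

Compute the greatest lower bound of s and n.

Common lower bounds of {s, n}: o, y.
The greatest among these is y.

y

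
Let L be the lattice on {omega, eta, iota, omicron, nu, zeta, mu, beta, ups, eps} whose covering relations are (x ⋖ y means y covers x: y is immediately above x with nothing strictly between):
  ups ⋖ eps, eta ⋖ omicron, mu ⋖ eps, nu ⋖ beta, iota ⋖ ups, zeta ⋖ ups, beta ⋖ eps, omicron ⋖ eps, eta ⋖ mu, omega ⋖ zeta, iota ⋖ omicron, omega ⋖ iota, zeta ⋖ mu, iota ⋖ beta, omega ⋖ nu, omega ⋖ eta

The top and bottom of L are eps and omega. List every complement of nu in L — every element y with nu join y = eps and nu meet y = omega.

Need y with nu ∨ y = eps and nu ∧ y = omega.
Checking each element gives: eta, mu, omicron, ups, zeta.

eta, mu, omicron, ups, zeta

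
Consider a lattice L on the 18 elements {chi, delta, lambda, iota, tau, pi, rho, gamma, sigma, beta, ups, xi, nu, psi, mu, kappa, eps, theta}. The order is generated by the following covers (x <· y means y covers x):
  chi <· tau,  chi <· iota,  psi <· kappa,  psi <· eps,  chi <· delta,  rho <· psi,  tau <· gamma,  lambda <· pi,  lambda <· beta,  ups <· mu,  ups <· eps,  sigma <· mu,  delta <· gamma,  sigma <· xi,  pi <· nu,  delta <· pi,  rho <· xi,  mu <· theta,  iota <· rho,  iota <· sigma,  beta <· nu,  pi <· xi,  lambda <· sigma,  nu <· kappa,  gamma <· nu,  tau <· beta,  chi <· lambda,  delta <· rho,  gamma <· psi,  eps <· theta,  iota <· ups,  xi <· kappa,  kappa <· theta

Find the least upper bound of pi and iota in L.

xi

Common upper bounds of {pi, iota}: kappa, theta, xi.
The least among these is xi.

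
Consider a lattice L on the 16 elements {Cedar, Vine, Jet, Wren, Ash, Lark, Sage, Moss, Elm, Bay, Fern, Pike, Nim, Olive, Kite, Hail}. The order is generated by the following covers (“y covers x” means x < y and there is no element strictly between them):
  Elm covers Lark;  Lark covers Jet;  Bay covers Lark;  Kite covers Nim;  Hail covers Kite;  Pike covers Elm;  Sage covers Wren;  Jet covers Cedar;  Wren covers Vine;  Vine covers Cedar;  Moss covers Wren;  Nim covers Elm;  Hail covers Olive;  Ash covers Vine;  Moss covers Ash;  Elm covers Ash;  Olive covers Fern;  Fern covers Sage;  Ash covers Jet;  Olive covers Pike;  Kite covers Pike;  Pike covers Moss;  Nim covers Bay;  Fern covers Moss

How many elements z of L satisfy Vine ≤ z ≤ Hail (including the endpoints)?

12

The interval [Vine, Hail] = {Ash, Elm, Fern, Hail, Kite, Moss, Nim, Olive, Pike, Sage, Vine, Wren}, which has 12 elements.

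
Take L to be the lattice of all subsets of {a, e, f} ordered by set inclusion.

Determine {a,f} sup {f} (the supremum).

Under ⊆, join is union: {a,f} ∪ {f} = {a,f}.

{a,f}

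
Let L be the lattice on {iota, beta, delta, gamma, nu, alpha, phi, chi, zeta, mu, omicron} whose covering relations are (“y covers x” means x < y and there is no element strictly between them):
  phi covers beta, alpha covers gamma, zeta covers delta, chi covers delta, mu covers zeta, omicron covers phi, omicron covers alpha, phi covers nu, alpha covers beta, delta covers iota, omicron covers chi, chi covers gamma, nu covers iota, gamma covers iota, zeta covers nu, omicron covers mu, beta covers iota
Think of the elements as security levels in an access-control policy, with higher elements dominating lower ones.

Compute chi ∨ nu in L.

chi ∨ nu = omicron

omicron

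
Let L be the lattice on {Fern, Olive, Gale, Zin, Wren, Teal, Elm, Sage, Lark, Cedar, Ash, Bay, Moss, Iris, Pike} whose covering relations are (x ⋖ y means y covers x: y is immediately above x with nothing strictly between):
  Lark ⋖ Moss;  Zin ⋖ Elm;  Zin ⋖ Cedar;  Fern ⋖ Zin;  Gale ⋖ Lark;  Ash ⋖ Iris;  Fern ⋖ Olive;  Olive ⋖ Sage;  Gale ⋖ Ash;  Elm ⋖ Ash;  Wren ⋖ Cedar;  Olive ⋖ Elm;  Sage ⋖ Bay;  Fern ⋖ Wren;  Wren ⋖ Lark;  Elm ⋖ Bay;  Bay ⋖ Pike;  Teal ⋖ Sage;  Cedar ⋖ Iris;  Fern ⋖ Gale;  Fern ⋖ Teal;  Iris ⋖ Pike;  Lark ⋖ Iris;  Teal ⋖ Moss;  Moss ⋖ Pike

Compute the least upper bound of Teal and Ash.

Pike

Common upper bounds of {Teal, Ash}: Pike.
The least among these is Pike.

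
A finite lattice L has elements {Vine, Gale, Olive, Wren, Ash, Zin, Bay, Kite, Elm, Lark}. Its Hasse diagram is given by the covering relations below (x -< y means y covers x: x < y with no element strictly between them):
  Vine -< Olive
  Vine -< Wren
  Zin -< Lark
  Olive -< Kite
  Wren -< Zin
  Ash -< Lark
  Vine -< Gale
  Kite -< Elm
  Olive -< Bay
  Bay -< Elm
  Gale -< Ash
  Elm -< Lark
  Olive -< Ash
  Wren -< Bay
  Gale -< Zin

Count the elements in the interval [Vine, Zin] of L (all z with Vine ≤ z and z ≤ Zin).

The interval [Vine, Zin] = {Gale, Vine, Wren, Zin}, which has 4 elements.

4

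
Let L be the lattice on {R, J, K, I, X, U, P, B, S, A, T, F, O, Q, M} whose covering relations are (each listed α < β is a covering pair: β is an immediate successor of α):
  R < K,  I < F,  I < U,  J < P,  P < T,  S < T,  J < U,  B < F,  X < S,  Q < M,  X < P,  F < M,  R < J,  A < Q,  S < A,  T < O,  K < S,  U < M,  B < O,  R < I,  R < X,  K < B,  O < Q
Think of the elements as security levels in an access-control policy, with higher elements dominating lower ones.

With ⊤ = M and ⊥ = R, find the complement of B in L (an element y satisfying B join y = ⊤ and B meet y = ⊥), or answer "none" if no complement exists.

U

Need y with B ∨ y = M and B ∧ y = R.
Checking each element gives: U.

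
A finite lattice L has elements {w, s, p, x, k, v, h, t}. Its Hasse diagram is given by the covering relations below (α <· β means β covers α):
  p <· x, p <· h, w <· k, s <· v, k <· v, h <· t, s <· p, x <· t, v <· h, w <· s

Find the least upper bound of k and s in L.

v

Common upper bounds of {k, s}: h, t, v.
The least among these is v.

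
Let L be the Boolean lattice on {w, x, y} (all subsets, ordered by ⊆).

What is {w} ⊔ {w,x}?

Common upper bounds of {{w}, {w,x}}: {w,x,y}, {w,x}.
The least among these is {w,x}.

{w,x}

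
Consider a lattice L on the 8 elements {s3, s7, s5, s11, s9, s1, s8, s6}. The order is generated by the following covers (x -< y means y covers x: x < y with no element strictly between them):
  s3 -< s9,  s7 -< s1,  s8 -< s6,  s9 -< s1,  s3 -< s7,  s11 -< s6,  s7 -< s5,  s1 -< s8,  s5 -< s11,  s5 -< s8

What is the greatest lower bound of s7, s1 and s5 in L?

Common lower bounds of {s7, s1, s5}: s3, s7.
The greatest among these is s7.

s7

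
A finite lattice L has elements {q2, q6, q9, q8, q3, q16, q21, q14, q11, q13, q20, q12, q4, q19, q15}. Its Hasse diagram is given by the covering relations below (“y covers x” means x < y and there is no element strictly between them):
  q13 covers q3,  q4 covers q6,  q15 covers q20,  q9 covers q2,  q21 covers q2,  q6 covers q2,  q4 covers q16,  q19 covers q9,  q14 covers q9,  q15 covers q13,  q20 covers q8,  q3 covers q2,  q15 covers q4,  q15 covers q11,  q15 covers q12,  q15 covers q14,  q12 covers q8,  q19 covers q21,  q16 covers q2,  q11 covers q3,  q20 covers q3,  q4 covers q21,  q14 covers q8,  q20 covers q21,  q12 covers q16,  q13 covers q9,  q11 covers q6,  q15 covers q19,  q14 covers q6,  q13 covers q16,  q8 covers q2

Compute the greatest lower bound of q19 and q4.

q21

Common lower bounds of {q19, q4}: q2, q21.
The greatest among these is q21.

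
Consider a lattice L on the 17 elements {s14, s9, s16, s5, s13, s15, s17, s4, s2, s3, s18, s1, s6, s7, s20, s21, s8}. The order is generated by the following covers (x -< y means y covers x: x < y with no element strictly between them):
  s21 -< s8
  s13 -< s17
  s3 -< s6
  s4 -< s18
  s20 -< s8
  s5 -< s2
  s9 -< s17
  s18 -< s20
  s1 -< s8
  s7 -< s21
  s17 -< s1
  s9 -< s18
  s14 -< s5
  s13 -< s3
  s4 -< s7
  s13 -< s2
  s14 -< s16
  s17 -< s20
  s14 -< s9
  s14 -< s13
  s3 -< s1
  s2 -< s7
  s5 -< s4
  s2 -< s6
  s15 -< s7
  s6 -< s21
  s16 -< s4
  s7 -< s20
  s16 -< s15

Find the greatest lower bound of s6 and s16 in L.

Common lower bounds of {s6, s16}: s14.
The greatest among these is s14.

s14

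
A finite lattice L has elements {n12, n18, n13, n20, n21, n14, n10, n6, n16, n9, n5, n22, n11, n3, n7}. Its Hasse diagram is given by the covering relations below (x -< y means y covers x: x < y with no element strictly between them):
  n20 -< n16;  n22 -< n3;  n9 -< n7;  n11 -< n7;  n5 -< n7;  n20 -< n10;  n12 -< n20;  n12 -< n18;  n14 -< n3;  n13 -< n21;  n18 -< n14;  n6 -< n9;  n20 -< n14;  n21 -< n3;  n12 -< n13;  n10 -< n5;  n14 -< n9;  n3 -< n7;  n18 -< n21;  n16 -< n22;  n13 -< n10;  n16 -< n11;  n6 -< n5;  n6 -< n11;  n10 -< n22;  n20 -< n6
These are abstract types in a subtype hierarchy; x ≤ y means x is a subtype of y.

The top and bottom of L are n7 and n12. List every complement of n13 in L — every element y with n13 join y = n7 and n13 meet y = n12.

Need y with n13 ∨ y = n7 and n13 ∧ y = n12.
Checking each element gives: n11, n9.

n11, n9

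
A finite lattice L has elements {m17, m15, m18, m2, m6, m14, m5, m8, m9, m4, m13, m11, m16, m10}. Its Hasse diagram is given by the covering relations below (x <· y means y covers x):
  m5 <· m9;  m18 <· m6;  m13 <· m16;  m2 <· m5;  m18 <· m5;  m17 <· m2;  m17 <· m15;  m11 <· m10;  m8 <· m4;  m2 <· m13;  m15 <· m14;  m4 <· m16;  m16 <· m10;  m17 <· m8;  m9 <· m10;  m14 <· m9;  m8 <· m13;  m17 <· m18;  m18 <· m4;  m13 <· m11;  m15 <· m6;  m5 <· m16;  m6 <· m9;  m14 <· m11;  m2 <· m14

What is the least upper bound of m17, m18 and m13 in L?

m16

Common upper bounds of {m17, m18, m13}: m10, m16.
The least among these is m16.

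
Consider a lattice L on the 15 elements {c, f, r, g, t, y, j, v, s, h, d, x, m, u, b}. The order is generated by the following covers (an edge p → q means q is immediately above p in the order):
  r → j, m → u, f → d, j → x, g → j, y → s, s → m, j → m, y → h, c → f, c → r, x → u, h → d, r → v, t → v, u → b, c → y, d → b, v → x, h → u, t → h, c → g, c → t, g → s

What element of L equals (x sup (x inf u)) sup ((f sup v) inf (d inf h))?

x ∧ u = x
x ∨ x = x
f ∨ v = b
d ∧ h = h
b ∧ h = h
x ∨ h = u

u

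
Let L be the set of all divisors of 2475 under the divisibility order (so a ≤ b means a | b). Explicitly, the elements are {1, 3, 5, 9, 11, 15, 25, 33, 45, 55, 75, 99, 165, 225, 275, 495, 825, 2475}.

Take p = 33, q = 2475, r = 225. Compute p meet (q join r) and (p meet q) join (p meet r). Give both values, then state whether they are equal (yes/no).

33; 33; yes

q join r = 2475, so p meet (q join r) = 33 meet 2475 = 33.
p meet q = 33 and p meet r = 3, so (p meet q) join (p meet r) = 33 join 3 = 33.
Equal: yes.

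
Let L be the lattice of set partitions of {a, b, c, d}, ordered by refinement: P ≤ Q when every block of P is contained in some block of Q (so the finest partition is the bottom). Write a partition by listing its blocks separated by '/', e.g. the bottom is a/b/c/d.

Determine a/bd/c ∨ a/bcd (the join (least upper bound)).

a/bcd

Common upper bounds of {a/bd/c, a/bcd}: a/bcd, abcd.
The least among these is a/bcd.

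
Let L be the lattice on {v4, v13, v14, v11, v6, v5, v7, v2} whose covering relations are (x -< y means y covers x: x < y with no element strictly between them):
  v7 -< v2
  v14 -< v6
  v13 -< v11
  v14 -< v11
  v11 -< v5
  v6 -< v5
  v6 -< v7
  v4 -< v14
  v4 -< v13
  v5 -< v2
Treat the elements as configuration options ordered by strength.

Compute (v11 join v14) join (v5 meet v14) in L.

v11

v11 ∨ v14 = v11
v5 ∧ v14 = v14
v11 ∨ v14 = v11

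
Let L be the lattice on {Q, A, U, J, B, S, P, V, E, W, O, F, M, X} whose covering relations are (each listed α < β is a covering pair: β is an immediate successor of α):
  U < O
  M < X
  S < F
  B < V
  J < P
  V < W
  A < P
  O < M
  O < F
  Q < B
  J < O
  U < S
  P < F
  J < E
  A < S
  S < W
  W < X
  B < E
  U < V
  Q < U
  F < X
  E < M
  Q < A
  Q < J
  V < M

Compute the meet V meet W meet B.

B

Common lower bounds of {V, W, B}: B, Q.
The greatest among these is B.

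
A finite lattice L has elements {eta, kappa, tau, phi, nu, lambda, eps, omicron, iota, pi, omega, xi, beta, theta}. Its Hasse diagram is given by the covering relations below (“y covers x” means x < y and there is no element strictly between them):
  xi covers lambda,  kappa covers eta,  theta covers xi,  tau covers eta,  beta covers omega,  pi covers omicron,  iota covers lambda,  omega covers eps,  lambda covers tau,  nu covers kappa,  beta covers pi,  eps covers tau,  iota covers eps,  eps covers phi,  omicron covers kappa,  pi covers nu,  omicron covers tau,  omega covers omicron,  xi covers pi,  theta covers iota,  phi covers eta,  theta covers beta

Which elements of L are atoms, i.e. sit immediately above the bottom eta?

The atoms are exactly the elements that cover eta: kappa, phi, tau.

kappa, phi, tau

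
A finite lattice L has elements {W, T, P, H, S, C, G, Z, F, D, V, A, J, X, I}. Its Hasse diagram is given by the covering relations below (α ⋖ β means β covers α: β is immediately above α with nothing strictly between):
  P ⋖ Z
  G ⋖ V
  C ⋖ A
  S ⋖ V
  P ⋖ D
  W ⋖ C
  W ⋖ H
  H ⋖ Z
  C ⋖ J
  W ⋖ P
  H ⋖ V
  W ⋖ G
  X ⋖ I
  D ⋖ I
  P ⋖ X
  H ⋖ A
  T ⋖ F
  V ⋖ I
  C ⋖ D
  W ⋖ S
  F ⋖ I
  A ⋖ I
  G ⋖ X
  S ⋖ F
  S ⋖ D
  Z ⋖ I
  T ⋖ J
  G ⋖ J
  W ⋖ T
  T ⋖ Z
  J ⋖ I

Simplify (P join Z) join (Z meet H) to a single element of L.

P ∨ Z = Z
Z ∧ H = H
Z ∨ H = Z

Z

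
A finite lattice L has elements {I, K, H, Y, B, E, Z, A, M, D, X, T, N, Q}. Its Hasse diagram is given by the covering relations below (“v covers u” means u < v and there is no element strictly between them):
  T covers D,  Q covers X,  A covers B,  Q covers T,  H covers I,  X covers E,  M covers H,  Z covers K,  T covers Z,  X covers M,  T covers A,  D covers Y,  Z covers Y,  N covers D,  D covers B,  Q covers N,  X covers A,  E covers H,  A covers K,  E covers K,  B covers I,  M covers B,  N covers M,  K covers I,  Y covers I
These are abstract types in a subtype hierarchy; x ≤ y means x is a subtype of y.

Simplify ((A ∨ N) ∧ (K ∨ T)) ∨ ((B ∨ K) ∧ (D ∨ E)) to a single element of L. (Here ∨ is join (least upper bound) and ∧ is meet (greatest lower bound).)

T

A ∨ N = Q
K ∨ T = T
Q ∧ T = T
B ∨ K = A
D ∨ E = Q
A ∧ Q = A
T ∨ A = T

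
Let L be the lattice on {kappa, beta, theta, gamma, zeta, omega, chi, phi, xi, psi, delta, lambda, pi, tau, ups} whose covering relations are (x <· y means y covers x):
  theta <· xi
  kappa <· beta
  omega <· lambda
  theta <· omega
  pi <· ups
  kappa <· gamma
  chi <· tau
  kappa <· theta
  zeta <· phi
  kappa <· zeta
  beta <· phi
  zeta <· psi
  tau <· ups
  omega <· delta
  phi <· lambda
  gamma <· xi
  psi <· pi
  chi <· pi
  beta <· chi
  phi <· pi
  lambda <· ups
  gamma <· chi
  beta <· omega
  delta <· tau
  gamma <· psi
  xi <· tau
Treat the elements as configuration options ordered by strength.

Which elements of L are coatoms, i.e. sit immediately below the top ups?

lambda, pi, tau

The coatoms are exactly the elements covered by ups: lambda, pi, tau.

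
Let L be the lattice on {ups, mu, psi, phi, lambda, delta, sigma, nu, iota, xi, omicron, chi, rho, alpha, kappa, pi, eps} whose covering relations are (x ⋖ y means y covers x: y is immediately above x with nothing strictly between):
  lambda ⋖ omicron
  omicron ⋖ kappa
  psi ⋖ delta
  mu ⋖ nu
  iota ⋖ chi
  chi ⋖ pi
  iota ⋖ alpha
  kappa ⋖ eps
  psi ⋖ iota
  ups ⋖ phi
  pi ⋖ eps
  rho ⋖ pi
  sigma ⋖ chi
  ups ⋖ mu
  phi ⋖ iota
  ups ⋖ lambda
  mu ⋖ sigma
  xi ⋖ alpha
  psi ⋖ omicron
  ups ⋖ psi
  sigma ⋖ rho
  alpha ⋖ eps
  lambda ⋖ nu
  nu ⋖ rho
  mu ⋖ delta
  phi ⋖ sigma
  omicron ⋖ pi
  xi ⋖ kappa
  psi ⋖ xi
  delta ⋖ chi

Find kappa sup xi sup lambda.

kappa

Common upper bounds of {kappa, xi, lambda}: eps, kappa.
The least among these is kappa.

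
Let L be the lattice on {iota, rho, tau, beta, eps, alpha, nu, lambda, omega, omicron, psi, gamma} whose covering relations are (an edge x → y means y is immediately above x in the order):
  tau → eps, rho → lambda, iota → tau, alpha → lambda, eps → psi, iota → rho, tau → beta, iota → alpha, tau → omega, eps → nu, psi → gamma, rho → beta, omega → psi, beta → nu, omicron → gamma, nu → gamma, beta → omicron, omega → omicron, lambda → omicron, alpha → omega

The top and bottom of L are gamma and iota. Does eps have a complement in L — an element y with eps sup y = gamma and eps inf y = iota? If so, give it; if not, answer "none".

Need y with eps ∨ y = gamma and eps ∧ y = iota.
Checking each element gives: lambda.

lambda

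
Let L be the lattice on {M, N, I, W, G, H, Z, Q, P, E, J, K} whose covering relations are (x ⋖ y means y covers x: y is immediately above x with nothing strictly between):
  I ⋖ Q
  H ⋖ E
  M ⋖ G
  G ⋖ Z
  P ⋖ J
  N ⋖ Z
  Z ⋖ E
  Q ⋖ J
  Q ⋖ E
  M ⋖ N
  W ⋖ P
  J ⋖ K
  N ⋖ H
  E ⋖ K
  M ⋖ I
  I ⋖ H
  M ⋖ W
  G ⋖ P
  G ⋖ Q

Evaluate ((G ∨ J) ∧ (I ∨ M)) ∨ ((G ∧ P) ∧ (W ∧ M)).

G ∨ J = J
I ∨ M = I
J ∧ I = I
G ∧ P = G
W ∧ M = M
G ∧ M = M
I ∨ M = I

I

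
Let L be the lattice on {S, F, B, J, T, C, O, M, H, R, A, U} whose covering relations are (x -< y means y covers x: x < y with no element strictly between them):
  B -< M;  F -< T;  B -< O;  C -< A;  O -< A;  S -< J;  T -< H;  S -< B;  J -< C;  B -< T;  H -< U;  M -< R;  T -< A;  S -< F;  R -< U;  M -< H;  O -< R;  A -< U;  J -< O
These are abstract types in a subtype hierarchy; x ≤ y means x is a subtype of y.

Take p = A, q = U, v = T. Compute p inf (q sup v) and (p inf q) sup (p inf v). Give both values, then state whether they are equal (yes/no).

q sup v = U, so p inf (q sup v) = A inf U = A.
p inf q = A and p inf v = T, so (p inf q) sup (p inf v) = A sup T = A.
Equal: yes.

A; A; yes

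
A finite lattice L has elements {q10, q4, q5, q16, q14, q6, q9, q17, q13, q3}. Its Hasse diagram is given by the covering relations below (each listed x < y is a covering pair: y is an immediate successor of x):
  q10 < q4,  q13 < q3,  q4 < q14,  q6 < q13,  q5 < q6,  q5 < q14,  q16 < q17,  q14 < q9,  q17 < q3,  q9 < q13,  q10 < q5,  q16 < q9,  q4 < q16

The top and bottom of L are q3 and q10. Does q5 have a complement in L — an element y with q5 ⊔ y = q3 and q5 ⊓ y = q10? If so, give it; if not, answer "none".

q17

Need y with q5 ∨ y = q3 and q5 ∧ y = q10.
Checking each element gives: q17.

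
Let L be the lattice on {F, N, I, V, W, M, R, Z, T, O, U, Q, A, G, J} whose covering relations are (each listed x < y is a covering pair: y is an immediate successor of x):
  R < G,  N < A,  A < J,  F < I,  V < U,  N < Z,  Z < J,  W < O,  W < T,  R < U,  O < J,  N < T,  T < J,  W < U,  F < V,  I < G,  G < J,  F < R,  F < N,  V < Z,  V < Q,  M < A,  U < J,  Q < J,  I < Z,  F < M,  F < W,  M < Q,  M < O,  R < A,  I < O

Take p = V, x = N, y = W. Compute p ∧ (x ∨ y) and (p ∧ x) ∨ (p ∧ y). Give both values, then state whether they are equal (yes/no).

F; F; yes

x ∨ y = T, so p ∧ (x ∨ y) = V ∧ T = F.
p ∧ x = F and p ∧ y = F, so (p ∧ x) ∨ (p ∧ y) = F ∨ F = F.
Equal: yes.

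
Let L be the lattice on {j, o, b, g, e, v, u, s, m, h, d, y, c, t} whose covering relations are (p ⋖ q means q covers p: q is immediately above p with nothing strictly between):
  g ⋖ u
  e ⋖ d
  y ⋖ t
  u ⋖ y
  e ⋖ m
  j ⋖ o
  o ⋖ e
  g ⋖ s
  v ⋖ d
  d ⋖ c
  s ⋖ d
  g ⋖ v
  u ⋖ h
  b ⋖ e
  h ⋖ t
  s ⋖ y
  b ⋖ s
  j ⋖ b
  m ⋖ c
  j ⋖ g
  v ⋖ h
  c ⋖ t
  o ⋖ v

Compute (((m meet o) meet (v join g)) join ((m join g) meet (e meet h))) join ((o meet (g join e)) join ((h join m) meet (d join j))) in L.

d

m ∧ o = o
v ∨ g = v
o ∧ v = o
m ∨ g = c
e ∧ h = o
c ∧ o = o
o ∨ o = o
g ∨ e = d
o ∧ d = o
h ∨ m = t
d ∨ j = d
t ∧ d = d
o ∨ d = d
o ∨ d = d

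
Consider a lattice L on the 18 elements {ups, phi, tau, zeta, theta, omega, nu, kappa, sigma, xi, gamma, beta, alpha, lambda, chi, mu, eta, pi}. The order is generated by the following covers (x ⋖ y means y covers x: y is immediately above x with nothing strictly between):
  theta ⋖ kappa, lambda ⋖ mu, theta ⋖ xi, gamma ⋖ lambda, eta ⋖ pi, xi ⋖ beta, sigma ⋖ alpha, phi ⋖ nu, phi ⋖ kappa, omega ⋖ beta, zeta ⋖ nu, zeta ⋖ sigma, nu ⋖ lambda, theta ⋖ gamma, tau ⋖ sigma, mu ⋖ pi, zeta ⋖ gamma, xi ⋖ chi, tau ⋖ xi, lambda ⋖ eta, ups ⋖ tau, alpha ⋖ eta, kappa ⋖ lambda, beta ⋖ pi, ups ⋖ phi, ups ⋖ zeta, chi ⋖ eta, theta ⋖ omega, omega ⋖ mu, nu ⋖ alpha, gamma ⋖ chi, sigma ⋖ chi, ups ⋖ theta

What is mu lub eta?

pi

Common upper bounds of {mu, eta}: pi.
The least among these is pi.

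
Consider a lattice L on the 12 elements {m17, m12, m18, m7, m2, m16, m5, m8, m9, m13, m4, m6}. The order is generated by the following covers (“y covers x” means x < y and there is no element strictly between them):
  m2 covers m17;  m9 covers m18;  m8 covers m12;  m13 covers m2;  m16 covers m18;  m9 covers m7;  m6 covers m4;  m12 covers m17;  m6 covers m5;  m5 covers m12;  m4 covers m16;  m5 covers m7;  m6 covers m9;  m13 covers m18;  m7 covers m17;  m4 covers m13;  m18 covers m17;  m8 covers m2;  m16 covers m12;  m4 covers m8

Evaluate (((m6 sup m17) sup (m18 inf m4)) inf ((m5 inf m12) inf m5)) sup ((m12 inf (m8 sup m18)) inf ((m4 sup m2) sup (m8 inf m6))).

m6 ∨ m17 = m6
m18 ∧ m4 = m18
m6 ∨ m18 = m6
m5 ∧ m12 = m12
m12 ∧ m5 = m12
m6 ∧ m12 = m12
m8 ∨ m18 = m4
m12 ∧ m4 = m12
m4 ∨ m2 = m4
m8 ∧ m6 = m8
m4 ∨ m8 = m4
m12 ∧ m4 = m12
m12 ∨ m12 = m12

m12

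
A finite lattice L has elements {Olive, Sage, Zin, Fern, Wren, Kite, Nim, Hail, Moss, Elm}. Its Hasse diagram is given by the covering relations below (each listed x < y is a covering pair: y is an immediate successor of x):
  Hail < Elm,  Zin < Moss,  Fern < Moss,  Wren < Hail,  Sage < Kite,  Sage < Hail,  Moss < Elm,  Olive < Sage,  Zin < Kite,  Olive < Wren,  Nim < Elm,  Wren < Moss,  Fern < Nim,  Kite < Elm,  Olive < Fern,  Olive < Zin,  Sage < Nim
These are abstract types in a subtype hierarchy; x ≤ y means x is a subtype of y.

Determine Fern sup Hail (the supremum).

Common upper bounds of {Fern, Hail}: Elm.
The least among these is Elm.

Elm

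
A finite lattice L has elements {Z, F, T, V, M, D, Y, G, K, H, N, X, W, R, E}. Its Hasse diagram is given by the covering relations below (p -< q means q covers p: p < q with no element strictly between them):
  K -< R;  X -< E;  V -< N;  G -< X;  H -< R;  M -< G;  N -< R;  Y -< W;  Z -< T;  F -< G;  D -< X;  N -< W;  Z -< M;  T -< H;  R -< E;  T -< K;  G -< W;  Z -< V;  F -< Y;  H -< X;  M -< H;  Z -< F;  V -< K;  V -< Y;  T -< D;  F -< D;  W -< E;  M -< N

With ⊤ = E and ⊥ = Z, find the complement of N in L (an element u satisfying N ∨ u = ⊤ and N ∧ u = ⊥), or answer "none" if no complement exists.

D

Need u with N ∨ u = E and N ∧ u = Z.
Checking each element gives: D.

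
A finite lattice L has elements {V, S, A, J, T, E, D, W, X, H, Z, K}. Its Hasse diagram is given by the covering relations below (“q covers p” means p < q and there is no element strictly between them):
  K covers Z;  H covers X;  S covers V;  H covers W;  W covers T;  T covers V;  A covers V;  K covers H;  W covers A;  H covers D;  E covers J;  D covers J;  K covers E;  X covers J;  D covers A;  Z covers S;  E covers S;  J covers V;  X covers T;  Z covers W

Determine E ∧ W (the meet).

V

Common lower bounds of {E, W}: V.
The greatest among these is V.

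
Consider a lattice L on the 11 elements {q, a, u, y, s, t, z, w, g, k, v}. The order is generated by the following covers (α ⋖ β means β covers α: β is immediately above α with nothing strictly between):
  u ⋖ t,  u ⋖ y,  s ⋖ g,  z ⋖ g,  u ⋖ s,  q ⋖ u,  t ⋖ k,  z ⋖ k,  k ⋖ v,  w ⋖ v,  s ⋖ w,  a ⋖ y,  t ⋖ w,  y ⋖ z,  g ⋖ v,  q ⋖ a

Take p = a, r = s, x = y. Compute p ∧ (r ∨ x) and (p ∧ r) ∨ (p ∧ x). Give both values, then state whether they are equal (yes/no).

a; a; yes

r ∨ x = g, so p ∧ (r ∨ x) = a ∧ g = a.
p ∧ r = q and p ∧ x = a, so (p ∧ r) ∨ (p ∧ x) = q ∨ a = a.
Equal: yes.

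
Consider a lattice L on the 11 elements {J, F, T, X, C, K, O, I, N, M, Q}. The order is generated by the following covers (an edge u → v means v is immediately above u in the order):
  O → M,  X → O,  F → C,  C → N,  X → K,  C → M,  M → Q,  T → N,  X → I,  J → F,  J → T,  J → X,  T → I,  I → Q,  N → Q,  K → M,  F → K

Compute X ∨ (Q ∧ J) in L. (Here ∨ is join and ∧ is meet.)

Q ∧ J = J
X ∨ J = X

X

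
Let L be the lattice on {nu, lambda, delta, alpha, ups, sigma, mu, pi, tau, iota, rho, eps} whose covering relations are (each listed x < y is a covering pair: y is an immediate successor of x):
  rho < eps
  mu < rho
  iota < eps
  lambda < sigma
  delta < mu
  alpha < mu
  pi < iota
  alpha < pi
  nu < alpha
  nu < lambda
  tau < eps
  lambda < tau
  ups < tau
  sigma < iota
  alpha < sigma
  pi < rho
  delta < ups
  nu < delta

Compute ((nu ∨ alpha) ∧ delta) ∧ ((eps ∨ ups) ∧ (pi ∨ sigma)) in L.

nu

nu ∨ alpha = alpha
alpha ∧ delta = nu
eps ∨ ups = eps
pi ∨ sigma = iota
eps ∧ iota = iota
nu ∧ iota = nu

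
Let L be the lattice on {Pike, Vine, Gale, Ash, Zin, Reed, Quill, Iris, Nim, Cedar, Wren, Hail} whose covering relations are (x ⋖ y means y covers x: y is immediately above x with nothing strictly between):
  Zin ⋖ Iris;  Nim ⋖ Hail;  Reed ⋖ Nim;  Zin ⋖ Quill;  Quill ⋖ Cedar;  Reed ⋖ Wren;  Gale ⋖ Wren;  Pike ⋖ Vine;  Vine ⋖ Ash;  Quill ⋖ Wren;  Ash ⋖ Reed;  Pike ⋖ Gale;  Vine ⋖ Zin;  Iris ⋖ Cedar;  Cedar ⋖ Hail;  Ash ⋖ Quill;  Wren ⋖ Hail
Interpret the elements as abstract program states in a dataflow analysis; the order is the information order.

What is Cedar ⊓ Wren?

Common lower bounds of {Cedar, Wren}: Ash, Pike, Quill, Vine, Zin.
The greatest among these is Quill.

Quill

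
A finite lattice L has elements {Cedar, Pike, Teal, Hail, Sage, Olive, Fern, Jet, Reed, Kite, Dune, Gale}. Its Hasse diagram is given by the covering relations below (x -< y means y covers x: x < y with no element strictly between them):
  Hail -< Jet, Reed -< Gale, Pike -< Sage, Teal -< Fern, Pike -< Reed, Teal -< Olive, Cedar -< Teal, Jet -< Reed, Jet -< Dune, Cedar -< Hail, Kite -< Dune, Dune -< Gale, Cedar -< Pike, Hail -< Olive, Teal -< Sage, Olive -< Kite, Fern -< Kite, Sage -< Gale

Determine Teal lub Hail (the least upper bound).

Common upper bounds of {Teal, Hail}: Dune, Gale, Kite, Olive.
The least among these is Olive.

Olive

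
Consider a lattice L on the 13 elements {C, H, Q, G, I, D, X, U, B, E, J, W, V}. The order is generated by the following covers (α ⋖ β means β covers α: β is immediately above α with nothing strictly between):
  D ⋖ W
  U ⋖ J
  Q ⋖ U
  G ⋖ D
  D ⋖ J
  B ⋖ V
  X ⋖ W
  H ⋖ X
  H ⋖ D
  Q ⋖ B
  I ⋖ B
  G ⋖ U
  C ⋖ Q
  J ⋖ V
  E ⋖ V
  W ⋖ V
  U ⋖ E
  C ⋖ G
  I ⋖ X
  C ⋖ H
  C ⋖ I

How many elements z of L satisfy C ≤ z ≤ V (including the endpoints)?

The interval [C, V] = {B, C, D, E, G, H, I, J, Q, U, V, W, X}, which has 13 elements.

13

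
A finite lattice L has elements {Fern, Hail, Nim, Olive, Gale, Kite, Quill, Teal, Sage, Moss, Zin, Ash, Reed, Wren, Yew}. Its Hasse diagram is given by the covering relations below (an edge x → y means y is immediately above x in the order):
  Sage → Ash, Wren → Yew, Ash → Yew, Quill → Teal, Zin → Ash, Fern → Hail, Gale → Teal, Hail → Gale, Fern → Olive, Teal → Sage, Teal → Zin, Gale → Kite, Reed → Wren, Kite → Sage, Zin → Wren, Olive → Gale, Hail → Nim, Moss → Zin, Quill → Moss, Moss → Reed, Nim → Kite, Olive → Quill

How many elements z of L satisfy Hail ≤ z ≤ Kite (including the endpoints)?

4

The interval [Hail, Kite] = {Gale, Hail, Kite, Nim}, which has 4 elements.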